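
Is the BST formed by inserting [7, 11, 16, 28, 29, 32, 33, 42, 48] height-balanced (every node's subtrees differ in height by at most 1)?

Tree (level-order array): [7, None, 11, None, 16, None, 28, None, 29, None, 32, None, 33, None, 42, None, 48]
Definition: a tree is height-balanced if, at every node, |h(left) - h(right)| <= 1 (empty subtree has height -1).
Bottom-up per-node check:
  node 48: h_left=-1, h_right=-1, diff=0 [OK], height=0
  node 42: h_left=-1, h_right=0, diff=1 [OK], height=1
  node 33: h_left=-1, h_right=1, diff=2 [FAIL (|-1-1|=2 > 1)], height=2
  node 32: h_left=-1, h_right=2, diff=3 [FAIL (|-1-2|=3 > 1)], height=3
  node 29: h_left=-1, h_right=3, diff=4 [FAIL (|-1-3|=4 > 1)], height=4
  node 28: h_left=-1, h_right=4, diff=5 [FAIL (|-1-4|=5 > 1)], height=5
  node 16: h_left=-1, h_right=5, diff=6 [FAIL (|-1-5|=6 > 1)], height=6
  node 11: h_left=-1, h_right=6, diff=7 [FAIL (|-1-6|=7 > 1)], height=7
  node 7: h_left=-1, h_right=7, diff=8 [FAIL (|-1-7|=8 > 1)], height=8
Node 33 violates the condition: |-1 - 1| = 2 > 1.
Result: Not balanced


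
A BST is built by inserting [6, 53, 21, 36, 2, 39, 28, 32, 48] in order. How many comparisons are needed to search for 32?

Search path for 32: 6 -> 53 -> 21 -> 36 -> 28 -> 32
Found: True
Comparisons: 6


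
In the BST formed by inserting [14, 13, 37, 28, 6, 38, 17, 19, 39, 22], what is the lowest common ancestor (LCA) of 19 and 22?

Tree insertion order: [14, 13, 37, 28, 6, 38, 17, 19, 39, 22]
Tree (level-order array): [14, 13, 37, 6, None, 28, 38, None, None, 17, None, None, 39, None, 19, None, None, None, 22]
In a BST, the LCA of p=19, q=22 is the first node v on the
root-to-leaf path with p <= v <= q (go left if both < v, right if both > v).
Walk from root:
  at 14: both 19 and 22 > 14, go right
  at 37: both 19 and 22 < 37, go left
  at 28: both 19 and 22 < 28, go left
  at 17: both 19 and 22 > 17, go right
  at 19: 19 <= 19 <= 22, this is the LCA
LCA = 19


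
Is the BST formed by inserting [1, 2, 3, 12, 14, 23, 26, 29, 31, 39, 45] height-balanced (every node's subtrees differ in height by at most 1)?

Tree (level-order array): [1, None, 2, None, 3, None, 12, None, 14, None, 23, None, 26, None, 29, None, 31, None, 39, None, 45]
Definition: a tree is height-balanced if, at every node, |h(left) - h(right)| <= 1 (empty subtree has height -1).
Bottom-up per-node check:
  node 45: h_left=-1, h_right=-1, diff=0 [OK], height=0
  node 39: h_left=-1, h_right=0, diff=1 [OK], height=1
  node 31: h_left=-1, h_right=1, diff=2 [FAIL (|-1-1|=2 > 1)], height=2
  node 29: h_left=-1, h_right=2, diff=3 [FAIL (|-1-2|=3 > 1)], height=3
  node 26: h_left=-1, h_right=3, diff=4 [FAIL (|-1-3|=4 > 1)], height=4
  node 23: h_left=-1, h_right=4, diff=5 [FAIL (|-1-4|=5 > 1)], height=5
  node 14: h_left=-1, h_right=5, diff=6 [FAIL (|-1-5|=6 > 1)], height=6
  node 12: h_left=-1, h_right=6, diff=7 [FAIL (|-1-6|=7 > 1)], height=7
  node 3: h_left=-1, h_right=7, diff=8 [FAIL (|-1-7|=8 > 1)], height=8
  node 2: h_left=-1, h_right=8, diff=9 [FAIL (|-1-8|=9 > 1)], height=9
  node 1: h_left=-1, h_right=9, diff=10 [FAIL (|-1-9|=10 > 1)], height=10
Node 31 violates the condition: |-1 - 1| = 2 > 1.
Result: Not balanced


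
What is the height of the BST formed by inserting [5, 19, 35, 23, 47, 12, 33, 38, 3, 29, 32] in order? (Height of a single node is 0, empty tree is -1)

Insertion order: [5, 19, 35, 23, 47, 12, 33, 38, 3, 29, 32]
Tree (level-order array): [5, 3, 19, None, None, 12, 35, None, None, 23, 47, None, 33, 38, None, 29, None, None, None, None, 32]
Compute height bottom-up (empty subtree = -1):
  height(3) = 1 + max(-1, -1) = 0
  height(12) = 1 + max(-1, -1) = 0
  height(32) = 1 + max(-1, -1) = 0
  height(29) = 1 + max(-1, 0) = 1
  height(33) = 1 + max(1, -1) = 2
  height(23) = 1 + max(-1, 2) = 3
  height(38) = 1 + max(-1, -1) = 0
  height(47) = 1 + max(0, -1) = 1
  height(35) = 1 + max(3, 1) = 4
  height(19) = 1 + max(0, 4) = 5
  height(5) = 1 + max(0, 5) = 6
Height = 6


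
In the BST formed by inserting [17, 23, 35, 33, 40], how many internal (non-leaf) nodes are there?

Tree built from: [17, 23, 35, 33, 40]
Tree (level-order array): [17, None, 23, None, 35, 33, 40]
Rule: An internal node has at least one child.
Per-node child counts:
  node 17: 1 child(ren)
  node 23: 1 child(ren)
  node 35: 2 child(ren)
  node 33: 0 child(ren)
  node 40: 0 child(ren)
Matching nodes: [17, 23, 35]
Count of internal (non-leaf) nodes: 3


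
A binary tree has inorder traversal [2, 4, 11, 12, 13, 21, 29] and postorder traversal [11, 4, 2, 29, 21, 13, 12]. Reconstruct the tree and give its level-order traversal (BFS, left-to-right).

Inorder:   [2, 4, 11, 12, 13, 21, 29]
Postorder: [11, 4, 2, 29, 21, 13, 12]
Algorithm: postorder visits root last, so walk postorder right-to-left;
each value is the root of the current inorder slice — split it at that
value, recurse on the right subtree first, then the left.
Recursive splits:
  root=12; inorder splits into left=[2, 4, 11], right=[13, 21, 29]
  root=13; inorder splits into left=[], right=[21, 29]
  root=21; inorder splits into left=[], right=[29]
  root=29; inorder splits into left=[], right=[]
  root=2; inorder splits into left=[], right=[4, 11]
  root=4; inorder splits into left=[], right=[11]
  root=11; inorder splits into left=[], right=[]
Reconstructed level-order: [12, 2, 13, 4, 21, 11, 29]


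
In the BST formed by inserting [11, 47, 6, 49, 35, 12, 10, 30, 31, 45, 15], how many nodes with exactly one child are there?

Tree built from: [11, 47, 6, 49, 35, 12, 10, 30, 31, 45, 15]
Tree (level-order array): [11, 6, 47, None, 10, 35, 49, None, None, 12, 45, None, None, None, 30, None, None, 15, 31]
Rule: These are nodes with exactly 1 non-null child.
Per-node child counts:
  node 11: 2 child(ren)
  node 6: 1 child(ren)
  node 10: 0 child(ren)
  node 47: 2 child(ren)
  node 35: 2 child(ren)
  node 12: 1 child(ren)
  node 30: 2 child(ren)
  node 15: 0 child(ren)
  node 31: 0 child(ren)
  node 45: 0 child(ren)
  node 49: 0 child(ren)
Matching nodes: [6, 12]
Count of nodes with exactly one child: 2


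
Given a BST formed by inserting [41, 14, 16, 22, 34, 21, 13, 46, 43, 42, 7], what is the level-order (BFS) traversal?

Tree insertion order: [41, 14, 16, 22, 34, 21, 13, 46, 43, 42, 7]
Tree (level-order array): [41, 14, 46, 13, 16, 43, None, 7, None, None, 22, 42, None, None, None, 21, 34]
BFS from the root, enqueuing left then right child of each popped node:
  queue [41] -> pop 41, enqueue [14, 46], visited so far: [41]
  queue [14, 46] -> pop 14, enqueue [13, 16], visited so far: [41, 14]
  queue [46, 13, 16] -> pop 46, enqueue [43], visited so far: [41, 14, 46]
  queue [13, 16, 43] -> pop 13, enqueue [7], visited so far: [41, 14, 46, 13]
  queue [16, 43, 7] -> pop 16, enqueue [22], visited so far: [41, 14, 46, 13, 16]
  queue [43, 7, 22] -> pop 43, enqueue [42], visited so far: [41, 14, 46, 13, 16, 43]
  queue [7, 22, 42] -> pop 7, enqueue [none], visited so far: [41, 14, 46, 13, 16, 43, 7]
  queue [22, 42] -> pop 22, enqueue [21, 34], visited so far: [41, 14, 46, 13, 16, 43, 7, 22]
  queue [42, 21, 34] -> pop 42, enqueue [none], visited so far: [41, 14, 46, 13, 16, 43, 7, 22, 42]
  queue [21, 34] -> pop 21, enqueue [none], visited so far: [41, 14, 46, 13, 16, 43, 7, 22, 42, 21]
  queue [34] -> pop 34, enqueue [none], visited so far: [41, 14, 46, 13, 16, 43, 7, 22, 42, 21, 34]
Result: [41, 14, 46, 13, 16, 43, 7, 22, 42, 21, 34]


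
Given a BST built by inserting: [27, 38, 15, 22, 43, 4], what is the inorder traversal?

Tree insertion order: [27, 38, 15, 22, 43, 4]
Tree (level-order array): [27, 15, 38, 4, 22, None, 43]
Inorder traversal: [4, 15, 22, 27, 38, 43]


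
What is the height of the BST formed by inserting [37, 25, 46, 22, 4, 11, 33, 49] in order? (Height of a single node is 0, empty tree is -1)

Insertion order: [37, 25, 46, 22, 4, 11, 33, 49]
Tree (level-order array): [37, 25, 46, 22, 33, None, 49, 4, None, None, None, None, None, None, 11]
Compute height bottom-up (empty subtree = -1):
  height(11) = 1 + max(-1, -1) = 0
  height(4) = 1 + max(-1, 0) = 1
  height(22) = 1 + max(1, -1) = 2
  height(33) = 1 + max(-1, -1) = 0
  height(25) = 1 + max(2, 0) = 3
  height(49) = 1 + max(-1, -1) = 0
  height(46) = 1 + max(-1, 0) = 1
  height(37) = 1 + max(3, 1) = 4
Height = 4


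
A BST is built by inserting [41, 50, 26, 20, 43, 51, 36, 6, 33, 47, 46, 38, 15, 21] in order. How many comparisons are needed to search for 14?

Search path for 14: 41 -> 26 -> 20 -> 6 -> 15
Found: False
Comparisons: 5


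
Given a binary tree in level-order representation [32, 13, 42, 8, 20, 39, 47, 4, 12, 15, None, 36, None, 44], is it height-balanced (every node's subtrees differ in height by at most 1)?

Tree (level-order array): [32, 13, 42, 8, 20, 39, 47, 4, 12, 15, None, 36, None, 44]
Definition: a tree is height-balanced if, at every node, |h(left) - h(right)| <= 1 (empty subtree has height -1).
Bottom-up per-node check:
  node 4: h_left=-1, h_right=-1, diff=0 [OK], height=0
  node 12: h_left=-1, h_right=-1, diff=0 [OK], height=0
  node 8: h_left=0, h_right=0, diff=0 [OK], height=1
  node 15: h_left=-1, h_right=-1, diff=0 [OK], height=0
  node 20: h_left=0, h_right=-1, diff=1 [OK], height=1
  node 13: h_left=1, h_right=1, diff=0 [OK], height=2
  node 36: h_left=-1, h_right=-1, diff=0 [OK], height=0
  node 39: h_left=0, h_right=-1, diff=1 [OK], height=1
  node 44: h_left=-1, h_right=-1, diff=0 [OK], height=0
  node 47: h_left=0, h_right=-1, diff=1 [OK], height=1
  node 42: h_left=1, h_right=1, diff=0 [OK], height=2
  node 32: h_left=2, h_right=2, diff=0 [OK], height=3
All nodes satisfy the balance condition.
Result: Balanced


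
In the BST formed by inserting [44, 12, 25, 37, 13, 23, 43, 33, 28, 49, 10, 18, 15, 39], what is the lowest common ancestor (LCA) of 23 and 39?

Tree insertion order: [44, 12, 25, 37, 13, 23, 43, 33, 28, 49, 10, 18, 15, 39]
Tree (level-order array): [44, 12, 49, 10, 25, None, None, None, None, 13, 37, None, 23, 33, 43, 18, None, 28, None, 39, None, 15]
In a BST, the LCA of p=23, q=39 is the first node v on the
root-to-leaf path with p <= v <= q (go left if both < v, right if both > v).
Walk from root:
  at 44: both 23 and 39 < 44, go left
  at 12: both 23 and 39 > 12, go right
  at 25: 23 <= 25 <= 39, this is the LCA
LCA = 25


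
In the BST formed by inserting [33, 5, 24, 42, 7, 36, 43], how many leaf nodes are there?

Tree built from: [33, 5, 24, 42, 7, 36, 43]
Tree (level-order array): [33, 5, 42, None, 24, 36, 43, 7]
Rule: A leaf has 0 children.
Per-node child counts:
  node 33: 2 child(ren)
  node 5: 1 child(ren)
  node 24: 1 child(ren)
  node 7: 0 child(ren)
  node 42: 2 child(ren)
  node 36: 0 child(ren)
  node 43: 0 child(ren)
Matching nodes: [7, 36, 43]
Count of leaf nodes: 3


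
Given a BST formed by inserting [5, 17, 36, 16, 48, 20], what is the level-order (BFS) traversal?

Tree insertion order: [5, 17, 36, 16, 48, 20]
Tree (level-order array): [5, None, 17, 16, 36, None, None, 20, 48]
BFS from the root, enqueuing left then right child of each popped node:
  queue [5] -> pop 5, enqueue [17], visited so far: [5]
  queue [17] -> pop 17, enqueue [16, 36], visited so far: [5, 17]
  queue [16, 36] -> pop 16, enqueue [none], visited so far: [5, 17, 16]
  queue [36] -> pop 36, enqueue [20, 48], visited so far: [5, 17, 16, 36]
  queue [20, 48] -> pop 20, enqueue [none], visited so far: [5, 17, 16, 36, 20]
  queue [48] -> pop 48, enqueue [none], visited so far: [5, 17, 16, 36, 20, 48]
Result: [5, 17, 16, 36, 20, 48]


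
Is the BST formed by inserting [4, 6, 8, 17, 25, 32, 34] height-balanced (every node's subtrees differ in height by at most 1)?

Tree (level-order array): [4, None, 6, None, 8, None, 17, None, 25, None, 32, None, 34]
Definition: a tree is height-balanced if, at every node, |h(left) - h(right)| <= 1 (empty subtree has height -1).
Bottom-up per-node check:
  node 34: h_left=-1, h_right=-1, diff=0 [OK], height=0
  node 32: h_left=-1, h_right=0, diff=1 [OK], height=1
  node 25: h_left=-1, h_right=1, diff=2 [FAIL (|-1-1|=2 > 1)], height=2
  node 17: h_left=-1, h_right=2, diff=3 [FAIL (|-1-2|=3 > 1)], height=3
  node 8: h_left=-1, h_right=3, diff=4 [FAIL (|-1-3|=4 > 1)], height=4
  node 6: h_left=-1, h_right=4, diff=5 [FAIL (|-1-4|=5 > 1)], height=5
  node 4: h_left=-1, h_right=5, diff=6 [FAIL (|-1-5|=6 > 1)], height=6
Node 25 violates the condition: |-1 - 1| = 2 > 1.
Result: Not balanced


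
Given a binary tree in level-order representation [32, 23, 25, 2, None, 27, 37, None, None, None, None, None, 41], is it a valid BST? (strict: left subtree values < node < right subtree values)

Level-order array: [32, 23, 25, 2, None, 27, 37, None, None, None, None, None, 41]
Validate using subtree bounds (lo, hi): at each node, require lo < value < hi,
then recurse left with hi=value and right with lo=value.
Preorder trace (stopping at first violation):
  at node 32 with bounds (-inf, +inf): OK
  at node 23 with bounds (-inf, 32): OK
  at node 2 with bounds (-inf, 23): OK
  at node 25 with bounds (32, +inf): VIOLATION
Node 25 violates its bound: not (32 < 25 < +inf).
Result: Not a valid BST


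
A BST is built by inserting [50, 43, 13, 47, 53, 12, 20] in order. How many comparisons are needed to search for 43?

Search path for 43: 50 -> 43
Found: True
Comparisons: 2


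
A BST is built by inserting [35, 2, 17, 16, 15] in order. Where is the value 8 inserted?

Starting tree (level order): [35, 2, None, None, 17, 16, None, 15]
Insertion path: 35 -> 2 -> 17 -> 16 -> 15
Result: insert 8 as left child of 15
Final tree (level order): [35, 2, None, None, 17, 16, None, 15, None, 8]


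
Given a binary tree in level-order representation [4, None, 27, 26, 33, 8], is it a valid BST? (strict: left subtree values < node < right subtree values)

Level-order array: [4, None, 27, 26, 33, 8]
Validate using subtree bounds (lo, hi): at each node, require lo < value < hi,
then recurse left with hi=value and right with lo=value.
Preorder trace (stopping at first violation):
  at node 4 with bounds (-inf, +inf): OK
  at node 27 with bounds (4, +inf): OK
  at node 26 with bounds (4, 27): OK
  at node 8 with bounds (4, 26): OK
  at node 33 with bounds (27, +inf): OK
No violation found at any node.
Result: Valid BST


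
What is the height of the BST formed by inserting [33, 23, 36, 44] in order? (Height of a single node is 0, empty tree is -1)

Insertion order: [33, 23, 36, 44]
Tree (level-order array): [33, 23, 36, None, None, None, 44]
Compute height bottom-up (empty subtree = -1):
  height(23) = 1 + max(-1, -1) = 0
  height(44) = 1 + max(-1, -1) = 0
  height(36) = 1 + max(-1, 0) = 1
  height(33) = 1 + max(0, 1) = 2
Height = 2


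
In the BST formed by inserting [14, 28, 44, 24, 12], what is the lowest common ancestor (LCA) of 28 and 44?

Tree insertion order: [14, 28, 44, 24, 12]
Tree (level-order array): [14, 12, 28, None, None, 24, 44]
In a BST, the LCA of p=28, q=44 is the first node v on the
root-to-leaf path with p <= v <= q (go left if both < v, right if both > v).
Walk from root:
  at 14: both 28 and 44 > 14, go right
  at 28: 28 <= 28 <= 44, this is the LCA
LCA = 28


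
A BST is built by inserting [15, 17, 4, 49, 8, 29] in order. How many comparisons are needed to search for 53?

Search path for 53: 15 -> 17 -> 49
Found: False
Comparisons: 3


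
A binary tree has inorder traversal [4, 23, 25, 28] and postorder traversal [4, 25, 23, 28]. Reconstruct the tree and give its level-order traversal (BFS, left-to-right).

Inorder:   [4, 23, 25, 28]
Postorder: [4, 25, 23, 28]
Algorithm: postorder visits root last, so walk postorder right-to-left;
each value is the root of the current inorder slice — split it at that
value, recurse on the right subtree first, then the left.
Recursive splits:
  root=28; inorder splits into left=[4, 23, 25], right=[]
  root=23; inorder splits into left=[4], right=[25]
  root=25; inorder splits into left=[], right=[]
  root=4; inorder splits into left=[], right=[]
Reconstructed level-order: [28, 23, 4, 25]


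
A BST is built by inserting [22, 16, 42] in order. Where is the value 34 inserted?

Starting tree (level order): [22, 16, 42]
Insertion path: 22 -> 42
Result: insert 34 as left child of 42
Final tree (level order): [22, 16, 42, None, None, 34]


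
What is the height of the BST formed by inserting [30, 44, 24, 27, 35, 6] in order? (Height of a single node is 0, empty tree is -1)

Insertion order: [30, 44, 24, 27, 35, 6]
Tree (level-order array): [30, 24, 44, 6, 27, 35]
Compute height bottom-up (empty subtree = -1):
  height(6) = 1 + max(-1, -1) = 0
  height(27) = 1 + max(-1, -1) = 0
  height(24) = 1 + max(0, 0) = 1
  height(35) = 1 + max(-1, -1) = 0
  height(44) = 1 + max(0, -1) = 1
  height(30) = 1 + max(1, 1) = 2
Height = 2


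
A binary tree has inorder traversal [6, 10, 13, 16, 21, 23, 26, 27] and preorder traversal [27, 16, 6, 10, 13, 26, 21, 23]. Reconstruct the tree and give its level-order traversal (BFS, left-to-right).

Inorder:  [6, 10, 13, 16, 21, 23, 26, 27]
Preorder: [27, 16, 6, 10, 13, 26, 21, 23]
Algorithm: preorder visits root first, so consume preorder in order;
for each root, split the current inorder slice at that value into
left-subtree inorder and right-subtree inorder, then recurse.
Recursive splits:
  root=27; inorder splits into left=[6, 10, 13, 16, 21, 23, 26], right=[]
  root=16; inorder splits into left=[6, 10, 13], right=[21, 23, 26]
  root=6; inorder splits into left=[], right=[10, 13]
  root=10; inorder splits into left=[], right=[13]
  root=13; inorder splits into left=[], right=[]
  root=26; inorder splits into left=[21, 23], right=[]
  root=21; inorder splits into left=[], right=[23]
  root=23; inorder splits into left=[], right=[]
Reconstructed level-order: [27, 16, 6, 26, 10, 21, 13, 23]


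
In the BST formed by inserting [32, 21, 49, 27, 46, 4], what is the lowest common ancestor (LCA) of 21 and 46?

Tree insertion order: [32, 21, 49, 27, 46, 4]
Tree (level-order array): [32, 21, 49, 4, 27, 46]
In a BST, the LCA of p=21, q=46 is the first node v on the
root-to-leaf path with p <= v <= q (go left if both < v, right if both > v).
Walk from root:
  at 32: 21 <= 32 <= 46, this is the LCA
LCA = 32


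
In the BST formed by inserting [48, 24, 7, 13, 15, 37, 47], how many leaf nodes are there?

Tree built from: [48, 24, 7, 13, 15, 37, 47]
Tree (level-order array): [48, 24, None, 7, 37, None, 13, None, 47, None, 15]
Rule: A leaf has 0 children.
Per-node child counts:
  node 48: 1 child(ren)
  node 24: 2 child(ren)
  node 7: 1 child(ren)
  node 13: 1 child(ren)
  node 15: 0 child(ren)
  node 37: 1 child(ren)
  node 47: 0 child(ren)
Matching nodes: [15, 47]
Count of leaf nodes: 2


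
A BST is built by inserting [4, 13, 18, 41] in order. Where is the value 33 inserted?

Starting tree (level order): [4, None, 13, None, 18, None, 41]
Insertion path: 4 -> 13 -> 18 -> 41
Result: insert 33 as left child of 41
Final tree (level order): [4, None, 13, None, 18, None, 41, 33]


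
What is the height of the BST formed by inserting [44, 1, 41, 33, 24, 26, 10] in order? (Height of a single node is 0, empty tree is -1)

Insertion order: [44, 1, 41, 33, 24, 26, 10]
Tree (level-order array): [44, 1, None, None, 41, 33, None, 24, None, 10, 26]
Compute height bottom-up (empty subtree = -1):
  height(10) = 1 + max(-1, -1) = 0
  height(26) = 1 + max(-1, -1) = 0
  height(24) = 1 + max(0, 0) = 1
  height(33) = 1 + max(1, -1) = 2
  height(41) = 1 + max(2, -1) = 3
  height(1) = 1 + max(-1, 3) = 4
  height(44) = 1 + max(4, -1) = 5
Height = 5


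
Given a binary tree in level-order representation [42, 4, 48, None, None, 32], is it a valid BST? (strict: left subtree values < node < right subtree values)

Level-order array: [42, 4, 48, None, None, 32]
Validate using subtree bounds (lo, hi): at each node, require lo < value < hi,
then recurse left with hi=value and right with lo=value.
Preorder trace (stopping at first violation):
  at node 42 with bounds (-inf, +inf): OK
  at node 4 with bounds (-inf, 42): OK
  at node 48 with bounds (42, +inf): OK
  at node 32 with bounds (42, 48): VIOLATION
Node 32 violates its bound: not (42 < 32 < 48).
Result: Not a valid BST


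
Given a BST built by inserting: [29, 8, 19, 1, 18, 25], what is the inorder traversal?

Tree insertion order: [29, 8, 19, 1, 18, 25]
Tree (level-order array): [29, 8, None, 1, 19, None, None, 18, 25]
Inorder traversal: [1, 8, 18, 19, 25, 29]


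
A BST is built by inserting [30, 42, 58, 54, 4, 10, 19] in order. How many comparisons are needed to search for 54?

Search path for 54: 30 -> 42 -> 58 -> 54
Found: True
Comparisons: 4


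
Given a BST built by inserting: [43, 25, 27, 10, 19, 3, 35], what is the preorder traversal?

Tree insertion order: [43, 25, 27, 10, 19, 3, 35]
Tree (level-order array): [43, 25, None, 10, 27, 3, 19, None, 35]
Preorder traversal: [43, 25, 10, 3, 19, 27, 35]


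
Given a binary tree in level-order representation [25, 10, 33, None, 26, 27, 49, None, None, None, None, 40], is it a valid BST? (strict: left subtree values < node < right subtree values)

Level-order array: [25, 10, 33, None, 26, 27, 49, None, None, None, None, 40]
Validate using subtree bounds (lo, hi): at each node, require lo < value < hi,
then recurse left with hi=value and right with lo=value.
Preorder trace (stopping at first violation):
  at node 25 with bounds (-inf, +inf): OK
  at node 10 with bounds (-inf, 25): OK
  at node 26 with bounds (10, 25): VIOLATION
Node 26 violates its bound: not (10 < 26 < 25).
Result: Not a valid BST


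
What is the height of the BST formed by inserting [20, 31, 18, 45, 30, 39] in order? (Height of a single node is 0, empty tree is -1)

Insertion order: [20, 31, 18, 45, 30, 39]
Tree (level-order array): [20, 18, 31, None, None, 30, 45, None, None, 39]
Compute height bottom-up (empty subtree = -1):
  height(18) = 1 + max(-1, -1) = 0
  height(30) = 1 + max(-1, -1) = 0
  height(39) = 1 + max(-1, -1) = 0
  height(45) = 1 + max(0, -1) = 1
  height(31) = 1 + max(0, 1) = 2
  height(20) = 1 + max(0, 2) = 3
Height = 3


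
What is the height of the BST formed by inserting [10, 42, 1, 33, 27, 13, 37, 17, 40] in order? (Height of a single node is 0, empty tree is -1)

Insertion order: [10, 42, 1, 33, 27, 13, 37, 17, 40]
Tree (level-order array): [10, 1, 42, None, None, 33, None, 27, 37, 13, None, None, 40, None, 17]
Compute height bottom-up (empty subtree = -1):
  height(1) = 1 + max(-1, -1) = 0
  height(17) = 1 + max(-1, -1) = 0
  height(13) = 1 + max(-1, 0) = 1
  height(27) = 1 + max(1, -1) = 2
  height(40) = 1 + max(-1, -1) = 0
  height(37) = 1 + max(-1, 0) = 1
  height(33) = 1 + max(2, 1) = 3
  height(42) = 1 + max(3, -1) = 4
  height(10) = 1 + max(0, 4) = 5
Height = 5


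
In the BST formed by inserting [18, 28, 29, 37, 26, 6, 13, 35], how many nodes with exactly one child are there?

Tree built from: [18, 28, 29, 37, 26, 6, 13, 35]
Tree (level-order array): [18, 6, 28, None, 13, 26, 29, None, None, None, None, None, 37, 35]
Rule: These are nodes with exactly 1 non-null child.
Per-node child counts:
  node 18: 2 child(ren)
  node 6: 1 child(ren)
  node 13: 0 child(ren)
  node 28: 2 child(ren)
  node 26: 0 child(ren)
  node 29: 1 child(ren)
  node 37: 1 child(ren)
  node 35: 0 child(ren)
Matching nodes: [6, 29, 37]
Count of nodes with exactly one child: 3


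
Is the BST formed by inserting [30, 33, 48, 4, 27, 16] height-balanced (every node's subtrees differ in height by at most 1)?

Tree (level-order array): [30, 4, 33, None, 27, None, 48, 16]
Definition: a tree is height-balanced if, at every node, |h(left) - h(right)| <= 1 (empty subtree has height -1).
Bottom-up per-node check:
  node 16: h_left=-1, h_right=-1, diff=0 [OK], height=0
  node 27: h_left=0, h_right=-1, diff=1 [OK], height=1
  node 4: h_left=-1, h_right=1, diff=2 [FAIL (|-1-1|=2 > 1)], height=2
  node 48: h_left=-1, h_right=-1, diff=0 [OK], height=0
  node 33: h_left=-1, h_right=0, diff=1 [OK], height=1
  node 30: h_left=2, h_right=1, diff=1 [OK], height=3
Node 4 violates the condition: |-1 - 1| = 2 > 1.
Result: Not balanced


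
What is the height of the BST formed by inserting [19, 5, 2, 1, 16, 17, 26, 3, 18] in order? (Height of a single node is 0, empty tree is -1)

Insertion order: [19, 5, 2, 1, 16, 17, 26, 3, 18]
Tree (level-order array): [19, 5, 26, 2, 16, None, None, 1, 3, None, 17, None, None, None, None, None, 18]
Compute height bottom-up (empty subtree = -1):
  height(1) = 1 + max(-1, -1) = 0
  height(3) = 1 + max(-1, -1) = 0
  height(2) = 1 + max(0, 0) = 1
  height(18) = 1 + max(-1, -1) = 0
  height(17) = 1 + max(-1, 0) = 1
  height(16) = 1 + max(-1, 1) = 2
  height(5) = 1 + max(1, 2) = 3
  height(26) = 1 + max(-1, -1) = 0
  height(19) = 1 + max(3, 0) = 4
Height = 4


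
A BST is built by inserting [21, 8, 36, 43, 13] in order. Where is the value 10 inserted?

Starting tree (level order): [21, 8, 36, None, 13, None, 43]
Insertion path: 21 -> 8 -> 13
Result: insert 10 as left child of 13
Final tree (level order): [21, 8, 36, None, 13, None, 43, 10]


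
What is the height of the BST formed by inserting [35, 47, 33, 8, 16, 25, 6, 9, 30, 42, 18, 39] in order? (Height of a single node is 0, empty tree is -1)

Insertion order: [35, 47, 33, 8, 16, 25, 6, 9, 30, 42, 18, 39]
Tree (level-order array): [35, 33, 47, 8, None, 42, None, 6, 16, 39, None, None, None, 9, 25, None, None, None, None, 18, 30]
Compute height bottom-up (empty subtree = -1):
  height(6) = 1 + max(-1, -1) = 0
  height(9) = 1 + max(-1, -1) = 0
  height(18) = 1 + max(-1, -1) = 0
  height(30) = 1 + max(-1, -1) = 0
  height(25) = 1 + max(0, 0) = 1
  height(16) = 1 + max(0, 1) = 2
  height(8) = 1 + max(0, 2) = 3
  height(33) = 1 + max(3, -1) = 4
  height(39) = 1 + max(-1, -1) = 0
  height(42) = 1 + max(0, -1) = 1
  height(47) = 1 + max(1, -1) = 2
  height(35) = 1 + max(4, 2) = 5
Height = 5


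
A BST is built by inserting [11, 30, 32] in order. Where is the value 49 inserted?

Starting tree (level order): [11, None, 30, None, 32]
Insertion path: 11 -> 30 -> 32
Result: insert 49 as right child of 32
Final tree (level order): [11, None, 30, None, 32, None, 49]


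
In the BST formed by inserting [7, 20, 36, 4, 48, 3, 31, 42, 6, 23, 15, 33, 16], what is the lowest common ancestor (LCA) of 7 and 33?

Tree insertion order: [7, 20, 36, 4, 48, 3, 31, 42, 6, 23, 15, 33, 16]
Tree (level-order array): [7, 4, 20, 3, 6, 15, 36, None, None, None, None, None, 16, 31, 48, None, None, 23, 33, 42]
In a BST, the LCA of p=7, q=33 is the first node v on the
root-to-leaf path with p <= v <= q (go left if both < v, right if both > v).
Walk from root:
  at 7: 7 <= 7 <= 33, this is the LCA
LCA = 7


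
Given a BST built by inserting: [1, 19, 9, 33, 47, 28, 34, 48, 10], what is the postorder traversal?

Tree insertion order: [1, 19, 9, 33, 47, 28, 34, 48, 10]
Tree (level-order array): [1, None, 19, 9, 33, None, 10, 28, 47, None, None, None, None, 34, 48]
Postorder traversal: [10, 9, 28, 34, 48, 47, 33, 19, 1]


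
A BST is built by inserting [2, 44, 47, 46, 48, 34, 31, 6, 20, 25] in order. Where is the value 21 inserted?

Starting tree (level order): [2, None, 44, 34, 47, 31, None, 46, 48, 6, None, None, None, None, None, None, 20, None, 25]
Insertion path: 2 -> 44 -> 34 -> 31 -> 6 -> 20 -> 25
Result: insert 21 as left child of 25
Final tree (level order): [2, None, 44, 34, 47, 31, None, 46, 48, 6, None, None, None, None, None, None, 20, None, 25, 21]


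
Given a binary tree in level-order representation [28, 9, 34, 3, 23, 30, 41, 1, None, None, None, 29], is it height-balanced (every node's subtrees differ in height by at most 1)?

Tree (level-order array): [28, 9, 34, 3, 23, 30, 41, 1, None, None, None, 29]
Definition: a tree is height-balanced if, at every node, |h(left) - h(right)| <= 1 (empty subtree has height -1).
Bottom-up per-node check:
  node 1: h_left=-1, h_right=-1, diff=0 [OK], height=0
  node 3: h_left=0, h_right=-1, diff=1 [OK], height=1
  node 23: h_left=-1, h_right=-1, diff=0 [OK], height=0
  node 9: h_left=1, h_right=0, diff=1 [OK], height=2
  node 29: h_left=-1, h_right=-1, diff=0 [OK], height=0
  node 30: h_left=0, h_right=-1, diff=1 [OK], height=1
  node 41: h_left=-1, h_right=-1, diff=0 [OK], height=0
  node 34: h_left=1, h_right=0, diff=1 [OK], height=2
  node 28: h_left=2, h_right=2, diff=0 [OK], height=3
All nodes satisfy the balance condition.
Result: Balanced


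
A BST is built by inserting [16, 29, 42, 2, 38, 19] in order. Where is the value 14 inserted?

Starting tree (level order): [16, 2, 29, None, None, 19, 42, None, None, 38]
Insertion path: 16 -> 2
Result: insert 14 as right child of 2
Final tree (level order): [16, 2, 29, None, 14, 19, 42, None, None, None, None, 38]


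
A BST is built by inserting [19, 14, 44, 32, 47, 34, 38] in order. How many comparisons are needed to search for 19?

Search path for 19: 19
Found: True
Comparisons: 1


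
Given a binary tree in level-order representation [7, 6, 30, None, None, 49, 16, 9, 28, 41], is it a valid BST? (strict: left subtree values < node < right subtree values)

Level-order array: [7, 6, 30, None, None, 49, 16, 9, 28, 41]
Validate using subtree bounds (lo, hi): at each node, require lo < value < hi,
then recurse left with hi=value and right with lo=value.
Preorder trace (stopping at first violation):
  at node 7 with bounds (-inf, +inf): OK
  at node 6 with bounds (-inf, 7): OK
  at node 30 with bounds (7, +inf): OK
  at node 49 with bounds (7, 30): VIOLATION
Node 49 violates its bound: not (7 < 49 < 30).
Result: Not a valid BST


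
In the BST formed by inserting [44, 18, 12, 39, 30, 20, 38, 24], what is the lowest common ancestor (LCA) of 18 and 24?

Tree insertion order: [44, 18, 12, 39, 30, 20, 38, 24]
Tree (level-order array): [44, 18, None, 12, 39, None, None, 30, None, 20, 38, None, 24]
In a BST, the LCA of p=18, q=24 is the first node v on the
root-to-leaf path with p <= v <= q (go left if both < v, right if both > v).
Walk from root:
  at 44: both 18 and 24 < 44, go left
  at 18: 18 <= 18 <= 24, this is the LCA
LCA = 18


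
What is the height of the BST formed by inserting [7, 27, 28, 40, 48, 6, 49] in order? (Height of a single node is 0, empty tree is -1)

Insertion order: [7, 27, 28, 40, 48, 6, 49]
Tree (level-order array): [7, 6, 27, None, None, None, 28, None, 40, None, 48, None, 49]
Compute height bottom-up (empty subtree = -1):
  height(6) = 1 + max(-1, -1) = 0
  height(49) = 1 + max(-1, -1) = 0
  height(48) = 1 + max(-1, 0) = 1
  height(40) = 1 + max(-1, 1) = 2
  height(28) = 1 + max(-1, 2) = 3
  height(27) = 1 + max(-1, 3) = 4
  height(7) = 1 + max(0, 4) = 5
Height = 5


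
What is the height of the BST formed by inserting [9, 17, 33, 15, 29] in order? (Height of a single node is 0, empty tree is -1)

Insertion order: [9, 17, 33, 15, 29]
Tree (level-order array): [9, None, 17, 15, 33, None, None, 29]
Compute height bottom-up (empty subtree = -1):
  height(15) = 1 + max(-1, -1) = 0
  height(29) = 1 + max(-1, -1) = 0
  height(33) = 1 + max(0, -1) = 1
  height(17) = 1 + max(0, 1) = 2
  height(9) = 1 + max(-1, 2) = 3
Height = 3


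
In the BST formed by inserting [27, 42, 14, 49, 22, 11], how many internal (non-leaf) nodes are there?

Tree built from: [27, 42, 14, 49, 22, 11]
Tree (level-order array): [27, 14, 42, 11, 22, None, 49]
Rule: An internal node has at least one child.
Per-node child counts:
  node 27: 2 child(ren)
  node 14: 2 child(ren)
  node 11: 0 child(ren)
  node 22: 0 child(ren)
  node 42: 1 child(ren)
  node 49: 0 child(ren)
Matching nodes: [27, 14, 42]
Count of internal (non-leaf) nodes: 3


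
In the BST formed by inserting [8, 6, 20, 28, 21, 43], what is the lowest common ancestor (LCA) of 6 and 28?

Tree insertion order: [8, 6, 20, 28, 21, 43]
Tree (level-order array): [8, 6, 20, None, None, None, 28, 21, 43]
In a BST, the LCA of p=6, q=28 is the first node v on the
root-to-leaf path with p <= v <= q (go left if both < v, right if both > v).
Walk from root:
  at 8: 6 <= 8 <= 28, this is the LCA
LCA = 8


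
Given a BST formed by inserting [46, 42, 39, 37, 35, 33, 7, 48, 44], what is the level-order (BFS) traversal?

Tree insertion order: [46, 42, 39, 37, 35, 33, 7, 48, 44]
Tree (level-order array): [46, 42, 48, 39, 44, None, None, 37, None, None, None, 35, None, 33, None, 7]
BFS from the root, enqueuing left then right child of each popped node:
  queue [46] -> pop 46, enqueue [42, 48], visited so far: [46]
  queue [42, 48] -> pop 42, enqueue [39, 44], visited so far: [46, 42]
  queue [48, 39, 44] -> pop 48, enqueue [none], visited so far: [46, 42, 48]
  queue [39, 44] -> pop 39, enqueue [37], visited so far: [46, 42, 48, 39]
  queue [44, 37] -> pop 44, enqueue [none], visited so far: [46, 42, 48, 39, 44]
  queue [37] -> pop 37, enqueue [35], visited so far: [46, 42, 48, 39, 44, 37]
  queue [35] -> pop 35, enqueue [33], visited so far: [46, 42, 48, 39, 44, 37, 35]
  queue [33] -> pop 33, enqueue [7], visited so far: [46, 42, 48, 39, 44, 37, 35, 33]
  queue [7] -> pop 7, enqueue [none], visited so far: [46, 42, 48, 39, 44, 37, 35, 33, 7]
Result: [46, 42, 48, 39, 44, 37, 35, 33, 7]


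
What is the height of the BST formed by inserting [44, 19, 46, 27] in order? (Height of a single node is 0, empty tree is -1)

Insertion order: [44, 19, 46, 27]
Tree (level-order array): [44, 19, 46, None, 27]
Compute height bottom-up (empty subtree = -1):
  height(27) = 1 + max(-1, -1) = 0
  height(19) = 1 + max(-1, 0) = 1
  height(46) = 1 + max(-1, -1) = 0
  height(44) = 1 + max(1, 0) = 2
Height = 2


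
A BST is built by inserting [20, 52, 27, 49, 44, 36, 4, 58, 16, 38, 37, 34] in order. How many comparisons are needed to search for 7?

Search path for 7: 20 -> 4 -> 16
Found: False
Comparisons: 3


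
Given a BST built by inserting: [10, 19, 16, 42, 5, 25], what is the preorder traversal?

Tree insertion order: [10, 19, 16, 42, 5, 25]
Tree (level-order array): [10, 5, 19, None, None, 16, 42, None, None, 25]
Preorder traversal: [10, 5, 19, 16, 42, 25]


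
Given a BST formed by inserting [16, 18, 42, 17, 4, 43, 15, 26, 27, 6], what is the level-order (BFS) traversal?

Tree insertion order: [16, 18, 42, 17, 4, 43, 15, 26, 27, 6]
Tree (level-order array): [16, 4, 18, None, 15, 17, 42, 6, None, None, None, 26, 43, None, None, None, 27]
BFS from the root, enqueuing left then right child of each popped node:
  queue [16] -> pop 16, enqueue [4, 18], visited so far: [16]
  queue [4, 18] -> pop 4, enqueue [15], visited so far: [16, 4]
  queue [18, 15] -> pop 18, enqueue [17, 42], visited so far: [16, 4, 18]
  queue [15, 17, 42] -> pop 15, enqueue [6], visited so far: [16, 4, 18, 15]
  queue [17, 42, 6] -> pop 17, enqueue [none], visited so far: [16, 4, 18, 15, 17]
  queue [42, 6] -> pop 42, enqueue [26, 43], visited so far: [16, 4, 18, 15, 17, 42]
  queue [6, 26, 43] -> pop 6, enqueue [none], visited so far: [16, 4, 18, 15, 17, 42, 6]
  queue [26, 43] -> pop 26, enqueue [27], visited so far: [16, 4, 18, 15, 17, 42, 6, 26]
  queue [43, 27] -> pop 43, enqueue [none], visited so far: [16, 4, 18, 15, 17, 42, 6, 26, 43]
  queue [27] -> pop 27, enqueue [none], visited so far: [16, 4, 18, 15, 17, 42, 6, 26, 43, 27]
Result: [16, 4, 18, 15, 17, 42, 6, 26, 43, 27]


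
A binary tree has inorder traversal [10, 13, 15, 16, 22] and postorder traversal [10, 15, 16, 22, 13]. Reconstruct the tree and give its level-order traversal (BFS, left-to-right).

Inorder:   [10, 13, 15, 16, 22]
Postorder: [10, 15, 16, 22, 13]
Algorithm: postorder visits root last, so walk postorder right-to-left;
each value is the root of the current inorder slice — split it at that
value, recurse on the right subtree first, then the left.
Recursive splits:
  root=13; inorder splits into left=[10], right=[15, 16, 22]
  root=22; inorder splits into left=[15, 16], right=[]
  root=16; inorder splits into left=[15], right=[]
  root=15; inorder splits into left=[], right=[]
  root=10; inorder splits into left=[], right=[]
Reconstructed level-order: [13, 10, 22, 16, 15]


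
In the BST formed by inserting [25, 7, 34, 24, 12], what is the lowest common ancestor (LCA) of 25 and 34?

Tree insertion order: [25, 7, 34, 24, 12]
Tree (level-order array): [25, 7, 34, None, 24, None, None, 12]
In a BST, the LCA of p=25, q=34 is the first node v on the
root-to-leaf path with p <= v <= q (go left if both < v, right if both > v).
Walk from root:
  at 25: 25 <= 25 <= 34, this is the LCA
LCA = 25


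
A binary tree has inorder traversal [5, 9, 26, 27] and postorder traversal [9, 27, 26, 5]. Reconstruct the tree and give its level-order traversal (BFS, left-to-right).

Inorder:   [5, 9, 26, 27]
Postorder: [9, 27, 26, 5]
Algorithm: postorder visits root last, so walk postorder right-to-left;
each value is the root of the current inorder slice — split it at that
value, recurse on the right subtree first, then the left.
Recursive splits:
  root=5; inorder splits into left=[], right=[9, 26, 27]
  root=26; inorder splits into left=[9], right=[27]
  root=27; inorder splits into left=[], right=[]
  root=9; inorder splits into left=[], right=[]
Reconstructed level-order: [5, 26, 9, 27]


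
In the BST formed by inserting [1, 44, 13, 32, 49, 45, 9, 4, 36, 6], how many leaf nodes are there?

Tree built from: [1, 44, 13, 32, 49, 45, 9, 4, 36, 6]
Tree (level-order array): [1, None, 44, 13, 49, 9, 32, 45, None, 4, None, None, 36, None, None, None, 6]
Rule: A leaf has 0 children.
Per-node child counts:
  node 1: 1 child(ren)
  node 44: 2 child(ren)
  node 13: 2 child(ren)
  node 9: 1 child(ren)
  node 4: 1 child(ren)
  node 6: 0 child(ren)
  node 32: 1 child(ren)
  node 36: 0 child(ren)
  node 49: 1 child(ren)
  node 45: 0 child(ren)
Matching nodes: [6, 36, 45]
Count of leaf nodes: 3


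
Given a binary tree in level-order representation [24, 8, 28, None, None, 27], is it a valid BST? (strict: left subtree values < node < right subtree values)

Level-order array: [24, 8, 28, None, None, 27]
Validate using subtree bounds (lo, hi): at each node, require lo < value < hi,
then recurse left with hi=value and right with lo=value.
Preorder trace (stopping at first violation):
  at node 24 with bounds (-inf, +inf): OK
  at node 8 with bounds (-inf, 24): OK
  at node 28 with bounds (24, +inf): OK
  at node 27 with bounds (24, 28): OK
No violation found at any node.
Result: Valid BST


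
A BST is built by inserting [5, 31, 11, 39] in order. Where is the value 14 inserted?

Starting tree (level order): [5, None, 31, 11, 39]
Insertion path: 5 -> 31 -> 11
Result: insert 14 as right child of 11
Final tree (level order): [5, None, 31, 11, 39, None, 14]


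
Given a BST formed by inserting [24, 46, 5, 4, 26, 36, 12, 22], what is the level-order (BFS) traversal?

Tree insertion order: [24, 46, 5, 4, 26, 36, 12, 22]
Tree (level-order array): [24, 5, 46, 4, 12, 26, None, None, None, None, 22, None, 36]
BFS from the root, enqueuing left then right child of each popped node:
  queue [24] -> pop 24, enqueue [5, 46], visited so far: [24]
  queue [5, 46] -> pop 5, enqueue [4, 12], visited so far: [24, 5]
  queue [46, 4, 12] -> pop 46, enqueue [26], visited so far: [24, 5, 46]
  queue [4, 12, 26] -> pop 4, enqueue [none], visited so far: [24, 5, 46, 4]
  queue [12, 26] -> pop 12, enqueue [22], visited so far: [24, 5, 46, 4, 12]
  queue [26, 22] -> pop 26, enqueue [36], visited so far: [24, 5, 46, 4, 12, 26]
  queue [22, 36] -> pop 22, enqueue [none], visited so far: [24, 5, 46, 4, 12, 26, 22]
  queue [36] -> pop 36, enqueue [none], visited so far: [24, 5, 46, 4, 12, 26, 22, 36]
Result: [24, 5, 46, 4, 12, 26, 22, 36]


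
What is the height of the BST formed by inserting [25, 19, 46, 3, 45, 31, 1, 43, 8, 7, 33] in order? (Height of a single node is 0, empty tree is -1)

Insertion order: [25, 19, 46, 3, 45, 31, 1, 43, 8, 7, 33]
Tree (level-order array): [25, 19, 46, 3, None, 45, None, 1, 8, 31, None, None, None, 7, None, None, 43, None, None, 33]
Compute height bottom-up (empty subtree = -1):
  height(1) = 1 + max(-1, -1) = 0
  height(7) = 1 + max(-1, -1) = 0
  height(8) = 1 + max(0, -1) = 1
  height(3) = 1 + max(0, 1) = 2
  height(19) = 1 + max(2, -1) = 3
  height(33) = 1 + max(-1, -1) = 0
  height(43) = 1 + max(0, -1) = 1
  height(31) = 1 + max(-1, 1) = 2
  height(45) = 1 + max(2, -1) = 3
  height(46) = 1 + max(3, -1) = 4
  height(25) = 1 + max(3, 4) = 5
Height = 5
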